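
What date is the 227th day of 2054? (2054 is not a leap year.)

2054-08-15

January has 31 days (227 − 31 = 196 remain).
February has 28 days (196 − 28 = 168 remain).
March has 31 days (168 − 31 = 137 remain).
April has 30 days (137 − 30 = 107 remain).
May has 31 days (107 − 31 = 76 remain).
June has 30 days (76 − 30 = 46 remain).
July has 31 days (46 − 31 = 15 remain).
15 into August → August 15.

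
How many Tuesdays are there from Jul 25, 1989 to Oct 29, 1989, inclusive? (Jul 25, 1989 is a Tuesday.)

Jul 25, 1989 is a Tuesday; the first Tuesday on or after it is Jul 25, 1989.
From Jul 25, 1989 to Oct 29, 1989: 6 + 31 + 30 + 29 = 96 days (rest of Jul, Aug, Sep, Oct).
96 ÷ 7 = 13 full weeks with remainder 5, so 13 more Tuesdays after the first → 14.

14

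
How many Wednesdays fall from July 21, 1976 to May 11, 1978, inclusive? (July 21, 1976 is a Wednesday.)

July 21, 1976 is a Wednesday; the first Wednesday on or after it is July 21, 1976.
From July 21, 1976 to May 11, 1978: 163 + 365 + 131 = 659 days (rest of 1976, 1977, to May 11, 1978 in 1978).
659 ÷ 7 = 94 full weeks with remainder 1, so 94 more Wednesdays after the first → 95.

95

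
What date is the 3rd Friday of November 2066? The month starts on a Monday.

19 November 2066

November 2066 begins on a Monday, so the first Friday is November 5 (4 days later).
The 3rd Friday is 2 weeks later: 5 + 14 = 19.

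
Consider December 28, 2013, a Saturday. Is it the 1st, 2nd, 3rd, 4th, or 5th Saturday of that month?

4th

Day 28 falls in week ⌈28/7⌉ of the month.
Days 1–7 hold the 1st Saturday, 8–14 the 2nd, 15–21 the 3rd, 22–28 the 4th, 29–31 the 5th.
28 is in the range for the 4th.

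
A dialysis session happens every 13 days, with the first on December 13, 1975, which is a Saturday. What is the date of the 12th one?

The 12th occurrence is 11 intervals after the first: 11 × 13 = 143 days after December 13, 1975.
December has 31 days — 18 days to the end of December leaves 125.
January has 31 days (94 left).
February has 29 days (65 left).
March has 31 days (34 left).
April has 30 days (4 left).
4 days into May → May 4, 1976.

May 4, 1976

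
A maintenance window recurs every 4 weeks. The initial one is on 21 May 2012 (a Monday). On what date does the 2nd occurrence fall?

18 June 2012

The 2nd occurrence is 1 interval after the first: 1 × 28 = 28 days after 21 May 2012.
May has 31 days — 10 days to the end of May leaves 18.
18 days into June → 18 June 2012.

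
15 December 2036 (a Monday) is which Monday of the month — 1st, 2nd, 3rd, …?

Day 15 falls in week ⌈15/7⌉ of the month.
Days 1–7 hold the 1st Monday, 8–14 the 2nd, 15–21 the 3rd, 22–28 the 4th, 29–31 the 5th.
15 is in the range for the 3rd.

3rd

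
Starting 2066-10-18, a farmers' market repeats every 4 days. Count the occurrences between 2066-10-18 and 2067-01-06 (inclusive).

Occurrences land 4·i days after 2066-10-18 for i = 0, 1, 2, …
The window opens on the start date, so the first occurrence inside is #1 on 2066-10-18.
2067-01-06 is 80 days after the start; 80 ÷ 4 = 20 remainder 0. Last occurrence in the window: #21 on 2067-01-06.
Occurrences #1 through #21: 21 in total.

21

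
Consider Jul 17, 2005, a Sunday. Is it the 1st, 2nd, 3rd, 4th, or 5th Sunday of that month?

Day 17 falls in week ⌈17/7⌉ of the month.
Days 1–7 hold the 1st Sunday, 8–14 the 2nd, 15–21 the 3rd, 22–28 the 4th, 29–31 the 5th.
17 is in the range for the 3rd.

3rd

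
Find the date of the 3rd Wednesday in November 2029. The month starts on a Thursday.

November 2029 begins on a Thursday, so the first Wednesday is November 7 (6 days later).
The 3rd Wednesday is 2 weeks later: 7 + 14 = 21.

November 21, 2029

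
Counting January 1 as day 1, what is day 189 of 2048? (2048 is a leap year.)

Jan has 31 days (189 − 31 = 158 remain).
Feb has 29 days (158 − 29 = 129 remain).
Mar has 31 days (129 − 31 = 98 remain).
Apr has 30 days (98 − 30 = 68 remain).
May has 31 days (68 − 31 = 37 remain).
Jun has 30 days (37 − 30 = 7 remain).
7 into Jul → Jul 7.

Jul 7, 2048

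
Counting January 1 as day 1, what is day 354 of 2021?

Jan has 31 days (354 − 31 = 323 remain).
Feb has 28 days (323 − 28 = 295 remain).
Mar has 31 days (295 − 31 = 264 remain).
Apr has 30 days (264 − 30 = 234 remain).
May has 31 days (234 − 31 = 203 remain).
Jun has 30 days (203 − 30 = 173 remain).
Jul has 31 days (173 − 31 = 142 remain).
Aug has 31 days (142 − 31 = 111 remain).
Sep has 30 days (111 − 30 = 81 remain).
Oct has 31 days (81 − 31 = 50 remain).
Nov has 30 days (50 − 30 = 20 remain).
20 into Dec → Dec 20.

Dec 20, 2021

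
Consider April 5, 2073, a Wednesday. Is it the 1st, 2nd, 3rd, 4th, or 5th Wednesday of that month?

1st

Day 5 falls in week ⌈5/7⌉ of the month.
Days 1–7 hold the 1st Wednesday, 8–14 the 2nd, 15–21 the 3rd, 22–28 the 4th, 29–31 the 5th.
5 is in the range for the 1st.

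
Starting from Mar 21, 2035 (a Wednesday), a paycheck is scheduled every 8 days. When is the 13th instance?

The 13th occurrence is 12 intervals after the first: 12 × 8 = 96 days after Mar 21, 2035.
Mar has 31 days — 10 days to the end of Mar leaves 86.
Apr has 30 days (56 left).
May has 31 days (25 left).
25 days into Jun → Jun 25, 2035.

Jun 25, 2035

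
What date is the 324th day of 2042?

Jan has 31 days (324 − 31 = 293 remain).
Feb has 28 days (293 − 28 = 265 remain).
Mar has 31 days (265 − 31 = 234 remain).
Apr has 30 days (234 − 30 = 204 remain).
May has 31 days (204 − 31 = 173 remain).
Jun has 30 days (173 − 30 = 143 remain).
Jul has 31 days (143 − 31 = 112 remain).
Aug has 31 days (112 − 31 = 81 remain).
Sep has 30 days (81 − 30 = 51 remain).
Oct has 31 days (51 − 31 = 20 remain).
20 into Nov → Nov 20.

Nov 20, 2042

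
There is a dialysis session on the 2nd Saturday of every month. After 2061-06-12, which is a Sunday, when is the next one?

2061-07-09

June 2061 starts on a Wednesday; its first Saturday is the 4th, so the 2nd Saturday is the 11th — 2061-06-11.
That is not after 2061-06-12, so look at July 2061.
July 2061 starts on a Friday; its first Saturday is the 2nd, so the 2nd Saturday is the 9th — 2061-07-09.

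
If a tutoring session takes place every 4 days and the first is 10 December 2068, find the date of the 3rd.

18 December 2068

The 3rd occurrence is 2 intervals after the first: 2 × 4 = 8 days after 10 December 2068.
8 days later is 18 December 2068.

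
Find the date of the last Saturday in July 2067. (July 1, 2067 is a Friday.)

2067-07-30

July 2067 begins on a Friday, so the first Saturday is July 2 (1 day later).
July 2067 has 31 days. Adding weeks: 2, 9, 16, 23, 30 — the last one ≤ 31 is the 30th.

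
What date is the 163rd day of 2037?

2037-06-12

January has 31 days (163 − 31 = 132 remain).
February has 28 days (132 − 28 = 104 remain).
March has 31 days (104 − 31 = 73 remain).
April has 30 days (73 − 30 = 43 remain).
May has 31 days (43 − 31 = 12 remain).
12 into June → June 12.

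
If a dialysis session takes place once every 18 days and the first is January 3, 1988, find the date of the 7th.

April 20, 1988

The 7th occurrence is 6 intervals after the first: 6 × 18 = 108 days after January 3, 1988.
January has 31 days — 28 days to the end of January leaves 80.
February has 29 days (51 left).
March has 31 days (20 left).
20 days into April → April 20, 1988.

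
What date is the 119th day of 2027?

April 29, 2027

January has 31 days (119 − 31 = 88 remain).
February has 28 days (88 − 28 = 60 remain).
March has 31 days (60 − 31 = 29 remain).
29 into April → April 29.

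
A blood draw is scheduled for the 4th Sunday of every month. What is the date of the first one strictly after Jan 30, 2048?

Feb 23, 2048

Jan 2048 starts on a Wednesday; its first Sunday is the 5th, so the 4th Sunday is the 26th — Jan 26, 2048.
That is not after Jan 30, 2048, so look at Feb 2048.
Feb 2048 starts on a Saturday; its first Sunday is the 2nd, so the 4th Sunday is the 23rd — Feb 23, 2048.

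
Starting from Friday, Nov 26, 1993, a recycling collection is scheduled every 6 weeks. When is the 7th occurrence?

Aug 5, 1994

The 7th occurrence is 6 intervals after the first: 6 × 42 = 252 days after Nov 26, 1993.
Nov has 30 days — 4 days to the end of Nov leaves 248.
Dec has 31 days (217 left).
Jan has 31 days (186 left).
Feb has 28 days (158 left).
Mar has 31 days (127 left).
Apr has 30 days (97 left).
May has 31 days (66 left).
Jun has 30 days (36 left).
Jul has 31 days (5 left).
5 days into Aug → Aug 5, 1994.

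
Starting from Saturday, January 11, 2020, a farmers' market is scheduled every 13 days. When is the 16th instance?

July 24, 2020

The 16th occurrence is 15 intervals after the first: 15 × 13 = 195 days after January 11, 2020.
January has 31 days — 20 days to the end of January leaves 175.
February has 29 days (146 left).
March has 31 days (115 left).
April has 30 days (85 left).
May has 31 days (54 left).
June has 30 days (24 left).
24 days into July → July 24, 2020.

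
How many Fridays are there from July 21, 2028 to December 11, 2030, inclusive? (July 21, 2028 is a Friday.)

125

July 21, 2028 is a Friday; the first Friday on or after it is July 21, 2028.
From July 21, 2028 to December 11, 2030: 163 + 365 + 345 = 873 days (rest of 2028, 2029, to December 11, 2030 in 2030).
873 ÷ 7 = 124 full weeks with remainder 5, so 124 more Fridays after the first → 125.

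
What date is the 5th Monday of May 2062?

May 2062 begins on a Monday, so the first Monday is May 1.
The 5th Monday is 4 weeks later: 1 + 28 = 29.

May 29, 2062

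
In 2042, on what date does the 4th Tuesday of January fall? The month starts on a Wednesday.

2042-01-28

January 2042 begins on a Wednesday, so the first Tuesday is January 7 (6 days later).
The 4th Tuesday is 3 weeks later: 7 + 21 = 28.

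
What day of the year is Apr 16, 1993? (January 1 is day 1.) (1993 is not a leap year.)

Days in months before Apr: 31 + 28 + 31 = 90.
Plus 16 days into Apr → day 106.

106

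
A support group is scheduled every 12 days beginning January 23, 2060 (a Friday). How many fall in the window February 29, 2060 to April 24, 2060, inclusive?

Occurrences land 12·i days after January 23, 2060 for i = 0, 1, 2, …
February 29, 2060 is 37 days after the start; 37 ÷ 12 = 3 remainder 1; since the remainder is 1, round up to i = 4. First occurrence in the window: #5 on March 11, 2060 (4×12 = 48 days in).
April 24, 2060 is 92 days after the start; 92 ÷ 12 = 7 remainder 8. Last occurrence in the window: #8 on April 16, 2060.
Occurrences #5 through #8: 4 in total.

4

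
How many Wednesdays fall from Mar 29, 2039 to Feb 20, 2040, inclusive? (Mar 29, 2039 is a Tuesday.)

Mar 29, 2039 is a Tuesday; the first Wednesday on or after it is Mar 30, 2039 (1 day later).
From Mar 30, 2039 to Feb 20, 2040: 276 + 51 = 327 days (rest of 2039, to Feb 20, 2040 in 2040).
327 ÷ 7 = 46 full weeks with remainder 5, so 46 more Wednesdays after the first → 47.

47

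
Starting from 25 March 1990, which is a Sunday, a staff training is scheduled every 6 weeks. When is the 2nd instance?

The 2nd occurrence is 1 interval after the first: 1 × 42 = 42 days after 25 March 1990.
March has 31 days — 6 days to the end of March leaves 36.
April has 30 days (6 left).
6 days into May → 6 May 1990.

6 May 1990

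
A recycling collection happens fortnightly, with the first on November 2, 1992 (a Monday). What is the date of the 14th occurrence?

The 14th occurrence is 13 intervals after the first: 13 × 14 = 182 days after November 2, 1992.
November has 30 days — 28 days to the end of November leaves 154.
December has 31 days (123 left).
January has 31 days (92 left).
February has 28 days (64 left).
March has 31 days (33 left).
April has 30 days (3 left).
3 days into May → May 3, 1993.

May 3, 1993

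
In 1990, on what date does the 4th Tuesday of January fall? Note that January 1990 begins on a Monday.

January 23, 1990

January 1990 begins on a Monday, so the first Tuesday is January 2 (1 day later).
The 4th Tuesday is 3 weeks later: 2 + 21 = 23.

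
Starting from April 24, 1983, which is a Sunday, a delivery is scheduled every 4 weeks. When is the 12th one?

The 12th occurrence is 11 intervals after the first: 11 × 28 = 308 days after April 24, 1983.
April has 30 days — 6 days to the end of April leaves 302.
May has 31 days (271 left).
June has 30 days (241 left).
July has 31 days (210 left).
August has 31 days (179 left).
September has 30 days (149 left).
October has 31 days (118 left).
November has 30 days (88 left).
December has 31 days (57 left).
January has 31 days (26 left).
26 days into February → February 26, 1984.

February 26, 1984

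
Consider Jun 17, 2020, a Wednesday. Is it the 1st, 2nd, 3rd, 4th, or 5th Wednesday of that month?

Day 17 falls in week ⌈17/7⌉ of the month.
Days 1–7 hold the 1st Wednesday, 8–14 the 2nd, 15–21 the 3rd, 22–28 the 4th, 29–31 the 5th.
17 is in the range for the 3rd.

3rd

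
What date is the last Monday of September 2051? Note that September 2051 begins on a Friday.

September 2051 begins on a Friday, so the first Monday is September 4 (3 days later).
September 2051 has 30 days. Adding weeks: 4, 11, 18, 25 — the last one ≤ 30 is the 25th.

2051-09-25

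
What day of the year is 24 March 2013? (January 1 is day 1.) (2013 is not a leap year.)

Days in months before March: 31 + 28 = 59.
Plus 24 days into March → day 83.

83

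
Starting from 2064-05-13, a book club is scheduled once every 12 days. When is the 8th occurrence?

2064-08-05

The 8th occurrence is 7 intervals after the first: 7 × 12 = 84 days after 2064-05-13.
May has 31 days — 18 days to the end of May leaves 66.
June has 30 days (36 left).
July has 31 days (5 left).
5 days into August → 2064-08-05.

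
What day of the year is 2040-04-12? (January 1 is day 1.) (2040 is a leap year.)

103

Days in months before April: 31 + 29 + 31 = 91.
Plus 12 days into April → day 103.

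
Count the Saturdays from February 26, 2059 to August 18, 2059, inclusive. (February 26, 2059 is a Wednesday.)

25

February 26, 2059 is a Wednesday; the first Saturday on or after it is March 1, 2059 (3 days later).
From March 1, 2059 to August 18, 2059: 30 + 30 + 31 + 30 + 31 + 18 = 170 days (rest of March, April, May, June, July, August).
170 ÷ 7 = 24 full weeks with remainder 2, so 24 more Saturdays after the first → 25.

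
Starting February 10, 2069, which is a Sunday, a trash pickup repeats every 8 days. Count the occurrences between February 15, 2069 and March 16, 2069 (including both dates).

4

Occurrences land 8·i days after February 10, 2069 for i = 0, 1, 2, …
February 15, 2069 is 5 days after the start; 5 ÷ 8 = 0 remainder 5; since the remainder is 5, round up to i = 1. First occurrence in the window: #2 on February 18, 2069 (1×8 = 8 days in).
March 16, 2069 is 34 days after the start; 34 ÷ 8 = 4 remainder 2. Last occurrence in the window: #5 on March 14, 2069.
Occurrences #2 through #5: 4 in total.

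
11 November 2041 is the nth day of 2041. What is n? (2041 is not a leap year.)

315

Days in months before November: 31 + 28 + 31 + 30 + 31 + 30 + 31 + 31 + 30 + 31 = 304.
Plus 11 days into November → day 315.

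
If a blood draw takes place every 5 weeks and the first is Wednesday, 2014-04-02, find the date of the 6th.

2014-09-24

The 6th occurrence is 5 intervals after the first: 5 × 35 = 175 days after 2014-04-02.
April has 30 days — 28 days to the end of April leaves 147.
May has 31 days (116 left).
June has 30 days (86 left).
July has 31 days (55 left).
August has 31 days (24 left).
24 days into September → 2014-09-24.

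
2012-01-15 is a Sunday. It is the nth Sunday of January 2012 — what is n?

Day 15 falls in week ⌈15/7⌉ of the month.
Days 1–7 hold the 1st Sunday, 8–14 the 2nd, 15–21 the 3rd, 22–28 the 4th, 29–31 the 5th.
15 is in the range for the 3rd.

3rd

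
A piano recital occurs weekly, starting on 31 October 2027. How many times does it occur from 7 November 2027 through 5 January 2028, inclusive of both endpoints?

Occurrences land 7·i days after 31 October 2027 for i = 0, 1, 2, …
7 November 2027 is 7 days after the start; 7 ÷ 7 = 1 remainder 0. First occurrence in the window: #2 on 7 November 2027 (1×7 = 7 days in).
5 January 2028 is 66 days after the start; 66 ÷ 7 = 9 remainder 3. Last occurrence in the window: #10 on 2 January 2028.
Occurrences #2 through #10: 9 in total.

9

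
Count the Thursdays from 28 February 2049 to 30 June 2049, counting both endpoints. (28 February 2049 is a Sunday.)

28 February 2049 is a Sunday; the first Thursday on or after it is 4 March 2049 (4 days later).
From 4 March 2049 to 30 June 2049: 27 + 30 + 31 + 30 = 118 days (rest of March, April, May, June).
118 ÷ 7 = 16 full weeks with remainder 6, so 16 more Thursdays after the first → 17.

17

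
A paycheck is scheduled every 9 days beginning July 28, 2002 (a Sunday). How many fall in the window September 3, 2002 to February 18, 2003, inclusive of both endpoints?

18

Occurrences land 9·i days after July 28, 2002 for i = 0, 1, 2, …
September 3, 2002 is 37 days after the start; 37 ÷ 9 = 4 remainder 1; since the remainder is 1, round up to i = 5. First occurrence in the window: #6 on September 11, 2002 (5×9 = 45 days in).
February 18, 2003 is 205 days after the start; 205 ÷ 9 = 22 remainder 7. Last occurrence in the window: #23 on February 11, 2003.
Occurrences #6 through #23: 18 in total.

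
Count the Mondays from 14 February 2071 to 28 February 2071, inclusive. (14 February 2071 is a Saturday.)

14 February 2071 is a Saturday; the first Monday on or after it is 16 February 2071 (2 days later).
From 16 February 2071 to 28 February 2071 is 28 − 16 = 12 days.
12 ÷ 7 = 1 full weeks with remainder 5, so 1 more Mondays after the first → 2.

2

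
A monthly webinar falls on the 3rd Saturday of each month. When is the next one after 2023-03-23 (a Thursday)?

March 2023 starts on a Wednesday; its first Saturday is the 4th, so the 3rd Saturday is the 18th — 2023-03-18.
That is not after 2023-03-23, so look at April 2023.
April 2023 starts on a Saturday; its first Saturday is the 1st, so the 3rd Saturday is the 15th — 2023-04-15.

2023-04-15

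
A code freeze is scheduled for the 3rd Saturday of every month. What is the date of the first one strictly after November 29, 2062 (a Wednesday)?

December 16, 2062

November 2062 starts on a Wednesday; its first Saturday is the 4th, so the 3rd Saturday is the 18th — November 18, 2062.
That is not after November 29, 2062, so look at December 2062.
December 2062 starts on a Friday; its first Saturday is the 2nd, so the 3rd Saturday is the 16th — December 16, 2062.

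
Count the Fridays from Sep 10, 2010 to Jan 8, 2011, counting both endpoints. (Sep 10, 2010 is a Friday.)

18

Sep 10, 2010 is a Friday; the first Friday on or after it is Sep 10, 2010.
From Sep 10, 2010 to Jan 8, 2011: 20 + 31 + 30 + 31 + 8 = 120 days (rest of Sep, Oct, Nov, Dec, Jan).
120 ÷ 7 = 17 full weeks with remainder 1, so 17 more Fridays after the first → 18.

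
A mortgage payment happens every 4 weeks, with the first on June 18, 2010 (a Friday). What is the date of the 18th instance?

The 18th occurrence is 17 intervals after the first: 17 × 28 = 476 days after June 18, 2010.
June has 30 days — 12 days to the end of June leaves 464.
From end of June to end of 2010 is 184 days (280 left).
January has 31 days (249 left).
February has 28 days (221 left).
March has 31 days (190 left).
April has 30 days (160 left).
May has 31 days (129 left).
June has 30 days (99 left).
July has 31 days (68 left).
August has 31 days (37 left).
September has 30 days (7 left).
7 days into October → October 7, 2011.

October 7, 2011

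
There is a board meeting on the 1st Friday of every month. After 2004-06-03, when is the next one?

June 2004 starts on a Tuesday, so its 1st Friday is 2004-06-04 (3 days in).
2004-06-04 is after 2004-06-03, so that is the next one.

2004-06-04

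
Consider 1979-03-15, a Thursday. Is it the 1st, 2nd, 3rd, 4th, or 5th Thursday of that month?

Day 15 falls in week ⌈15/7⌉ of the month.
Days 1–7 hold the 1st Thursday, 8–14 the 2nd, 15–21 the 3rd, 22–28 the 4th, 29–31 the 5th.
15 is in the range for the 3rd.

3rd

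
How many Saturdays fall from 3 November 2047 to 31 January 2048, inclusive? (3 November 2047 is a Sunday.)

12

3 November 2047 is a Sunday; the first Saturday on or after it is 9 November 2047 (6 days later).
From 9 November 2047 to 31 January 2048: 21 + 31 + 31 = 83 days (rest of November, December, January).
83 ÷ 7 = 11 full weeks with remainder 6, so 11 more Saturdays after the first → 12.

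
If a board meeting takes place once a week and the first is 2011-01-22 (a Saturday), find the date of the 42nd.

The 42nd occurrence is 41 intervals after the first: 41 × 7 = 287 days after 2011-01-22.
January has 31 days — 9 days to the end of January leaves 278.
February has 28 days (250 left).
March has 31 days (219 left).
April has 30 days (189 left).
May has 31 days (158 left).
June has 30 days (128 left).
July has 31 days (97 left).
August has 31 days (66 left).
September has 30 days (36 left).
October has 31 days (5 left).
5 days into November → 2011-11-05.

2011-11-05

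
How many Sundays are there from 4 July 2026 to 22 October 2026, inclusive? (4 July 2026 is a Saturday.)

4 July 2026 is a Saturday; the first Sunday on or after it is 5 July 2026 (1 day later).
From 5 July 2026 to 22 October 2026: 26 + 31 + 30 + 22 = 109 days (rest of July, August, September, October).
109 ÷ 7 = 15 full weeks with remainder 4, so 15 more Sundays after the first → 16.

16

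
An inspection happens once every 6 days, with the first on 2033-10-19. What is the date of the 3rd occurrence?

The 3rd occurrence is 2 intervals after the first: 2 × 6 = 12 days after 2033-10-19.
12 days later is 2033-10-31.

2033-10-31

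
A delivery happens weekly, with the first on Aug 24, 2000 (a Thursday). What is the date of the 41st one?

The 41st occurrence is 40 intervals after the first: 40 × 7 = 280 days after Aug 24, 2000.
Aug has 31 days — 7 days to the end of Aug leaves 273.
Sep has 30 days (243 left).
Oct has 31 days (212 left).
Nov has 30 days (182 left).
Dec has 31 days (151 left).
Jan has 31 days (120 left).
Feb has 28 days (92 left).
Mar has 31 days (61 left).
Apr has 30 days (31 left).
31 days into May → May 31, 2001.

May 31, 2001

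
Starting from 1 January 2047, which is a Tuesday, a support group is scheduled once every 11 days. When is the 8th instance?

The 8th occurrence is 7 intervals after the first: 7 × 11 = 77 days after 1 January 2047.
January has 31 days — 30 days to the end of January leaves 47.
February has 28 days (19 left).
19 days into March → 19 March 2047.

19 March 2047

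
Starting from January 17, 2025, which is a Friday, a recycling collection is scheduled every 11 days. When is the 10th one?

The 10th occurrence is 9 intervals after the first: 9 × 11 = 99 days after January 17, 2025.
January has 31 days — 14 days to the end of January leaves 85.
February has 28 days (57 left).
March has 31 days (26 left).
26 days into April → April 26, 2025.

April 26, 2025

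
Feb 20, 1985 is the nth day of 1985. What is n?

51

Days in months before Feb: 31 = 31.
Plus 20 days into Feb → day 51.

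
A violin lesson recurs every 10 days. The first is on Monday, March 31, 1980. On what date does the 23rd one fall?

November 6, 1980

The 23rd occurrence is 22 intervals after the first: 22 × 10 = 220 days after March 31, 1980.
March has 31 days — 0 days to the end of March leaves 220.
April has 30 days (190 left).
May has 31 days (159 left).
June has 30 days (129 left).
July has 31 days (98 left).
August has 31 days (67 left).
September has 30 days (37 left).
October has 31 days (6 left).
6 days into November → November 6, 1980.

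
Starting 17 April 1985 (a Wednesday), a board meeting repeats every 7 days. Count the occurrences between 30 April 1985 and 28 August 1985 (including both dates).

Occurrences land 7·i days after 17 April 1985 for i = 0, 1, 2, …
30 April 1985 is 13 days after the start; 13 ÷ 7 = 1 remainder 6; since the remainder is 6, round up to i = 2. First occurrence in the window: #3 on 1 May 1985 (2×7 = 14 days in).
28 August 1985 is 133 days after the start; 133 ÷ 7 = 19 remainder 0. Last occurrence in the window: #20 on 28 August 1985.
Occurrences #3 through #20: 18 in total.

18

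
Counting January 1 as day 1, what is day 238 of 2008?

January has 31 days (238 − 31 = 207 remain).
February has 29 days (207 − 29 = 178 remain).
March has 31 days (178 − 31 = 147 remain).
April has 30 days (147 − 30 = 117 remain).
May has 31 days (117 − 31 = 86 remain).
June has 30 days (86 − 30 = 56 remain).
July has 31 days (56 − 31 = 25 remain).
25 into August → August 25.

2008-08-25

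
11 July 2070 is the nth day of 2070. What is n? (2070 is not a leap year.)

192

Days in months before July: 31 + 28 + 31 + 30 + 31 + 30 = 181.
Plus 11 days into July → day 192.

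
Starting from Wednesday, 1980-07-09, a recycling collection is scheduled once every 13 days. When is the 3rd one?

The 3rd occurrence is 2 intervals after the first: 2 × 13 = 26 days after 1980-07-09.
July has 31 days — 22 days to the end of July leaves 4.
4 days into August → 1980-08-04.

1980-08-04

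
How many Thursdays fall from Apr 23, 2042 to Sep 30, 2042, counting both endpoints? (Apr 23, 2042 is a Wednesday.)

23

Apr 23, 2042 is a Wednesday; the first Thursday on or after it is Apr 24, 2042 (1 day later).
From Apr 24, 2042 to Sep 30, 2042: 6 + 31 + 30 + 31 + 31 + 30 = 159 days (rest of Apr, May, Jun, Jul, Aug, Sep).
159 ÷ 7 = 22 full weeks with remainder 5, so 22 more Thursdays after the first → 23.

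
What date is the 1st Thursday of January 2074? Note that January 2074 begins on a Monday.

January 2074 begins on a Monday, so the first Thursday is January 4 (3 days later).

2074-01-04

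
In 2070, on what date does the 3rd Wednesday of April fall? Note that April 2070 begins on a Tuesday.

16 April 2070

April 2070 begins on a Tuesday, so the first Wednesday is April 2 (1 day later).
The 3rd Wednesday is 2 weeks later: 2 + 14 = 16.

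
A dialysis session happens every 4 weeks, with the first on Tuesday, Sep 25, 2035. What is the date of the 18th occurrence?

Jan 13, 2037

The 18th occurrence is 17 intervals after the first: 17 × 28 = 476 days after Sep 25, 2035.
Sep has 30 days — 5 days to the end of Sep leaves 471.
From end of Sep to end of 2035 is 92 days (379 left).
2036 has 366 days (13 left).
13 days into Jan → Jan 13, 2037.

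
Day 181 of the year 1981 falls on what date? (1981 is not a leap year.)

January has 31 days (181 − 31 = 150 remain).
February has 28 days (150 − 28 = 122 remain).
March has 31 days (122 − 31 = 91 remain).
April has 30 days (91 − 30 = 61 remain).
May has 31 days (61 − 31 = 30 remain).
30 into June → June 30.

1981-06-30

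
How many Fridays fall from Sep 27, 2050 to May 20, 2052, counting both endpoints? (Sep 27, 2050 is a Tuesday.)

86

Sep 27, 2050 is a Tuesday; the first Friday on or after it is Sep 30, 2050 (3 days later).
From Sep 30, 2050 to May 20, 2052: 92 + 365 + 141 = 598 days (rest of 2050, 2051, to May 20, 2052 in 2052).
598 ÷ 7 = 85 full weeks with remainder 3, so 85 more Fridays after the first → 86.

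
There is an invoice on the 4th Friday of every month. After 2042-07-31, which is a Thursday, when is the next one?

2042-08-22

July 2042 starts on a Tuesday; its first Friday is the 4th, so the 4th Friday is the 25th — 2042-07-25.
That is not after 2042-07-31, so look at August 2042.
August 2042 starts on a Friday; its first Friday is the 1st, so the 4th Friday is the 22nd — 2042-08-22.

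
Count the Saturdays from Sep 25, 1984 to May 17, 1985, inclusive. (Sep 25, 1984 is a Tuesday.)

Sep 25, 1984 is a Tuesday; the first Saturday on or after it is Sep 29, 1984 (4 days later).
From Sep 29, 1984 to May 17, 1985: 1 + 31 + 30 + 31 + 31 + 28 + 31 + 30 + 17 = 230 days (rest of Sep, Oct, Nov, Dec, Jan, Feb, Mar, Apr, May).
230 ÷ 7 = 32 full weeks with remainder 6, so 32 more Saturdays after the first → 33.

33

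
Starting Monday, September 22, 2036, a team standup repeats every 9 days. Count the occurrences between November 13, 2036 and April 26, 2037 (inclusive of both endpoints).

Occurrences land 9·i days after September 22, 2036 for i = 0, 1, 2, …
November 13, 2036 is 52 days after the start; 52 ÷ 9 = 5 remainder 7; since the remainder is 7, round up to i = 6. First occurrence in the window: #7 on November 15, 2036 (6×9 = 54 days in).
April 26, 2037 is 216 days after the start; 216 ÷ 9 = 24 remainder 0. Last occurrence in the window: #25 on April 26, 2037.
Occurrences #7 through #25: 19 in total.

19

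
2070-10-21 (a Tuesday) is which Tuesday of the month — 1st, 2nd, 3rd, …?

Day 21 falls in week ⌈21/7⌉ of the month.
Days 1–7 hold the 1st Tuesday, 8–14 the 2nd, 15–21 the 3rd, 22–28 the 4th, 29–31 the 5th.
21 is in the range for the 3rd.

3rd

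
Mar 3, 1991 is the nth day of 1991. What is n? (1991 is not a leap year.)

Days in months before Mar: 31 + 28 = 59.
Plus 3 days into Mar → day 62.

62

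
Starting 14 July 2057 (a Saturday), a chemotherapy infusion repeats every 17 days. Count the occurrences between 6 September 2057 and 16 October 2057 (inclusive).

Occurrences land 17·i days after 14 July 2057 for i = 0, 1, 2, …
6 September 2057 is 54 days after the start; 54 ÷ 17 = 3 remainder 3; since the remainder is 3, round up to i = 4. First occurrence in the window: #5 on 20 September 2057 (4×17 = 68 days in).
16 October 2057 is 94 days after the start; 94 ÷ 17 = 5 remainder 9. Last occurrence in the window: #6 on 7 October 2057.
Occurrences #5 through #6: 2 in total.

2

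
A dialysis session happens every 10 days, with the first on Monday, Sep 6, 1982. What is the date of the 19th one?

Mar 5, 1983

The 19th occurrence is 18 intervals after the first: 18 × 10 = 180 days after Sep 6, 1982.
Sep has 30 days — 24 days to the end of Sep leaves 156.
Oct has 31 days (125 left).
Nov has 30 days (95 left).
Dec has 31 days (64 left).
Jan has 31 days (33 left).
Feb has 28 days (5 left).
5 days into Mar → Mar 5, 1983.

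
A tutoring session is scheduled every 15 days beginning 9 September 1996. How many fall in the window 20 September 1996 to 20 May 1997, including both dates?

16

Occurrences land 15·i days after 9 September 1996 for i = 0, 1, 2, …
20 September 1996 is 11 days after the start; 11 ÷ 15 = 0 remainder 11; since the remainder is 11, round up to i = 1. First occurrence in the window: #2 on 24 September 1996 (1×15 = 15 days in).
20 May 1997 is 253 days after the start; 253 ÷ 15 = 16 remainder 13. Last occurrence in the window: #17 on 7 May 1997.
Occurrences #2 through #17: 16 in total.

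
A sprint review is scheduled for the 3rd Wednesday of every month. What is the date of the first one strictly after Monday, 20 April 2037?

April 2037 starts on a Wednesday; its first Wednesday is the 1st, so the 3rd Wednesday is the 15th — 15 April 2037.
That is not after 20 April 2037, so look at May 2037.
May 2037 starts on a Friday; its first Wednesday is the 6th, so the 3rd Wednesday is the 20th — 20 May 2037.

20 May 2037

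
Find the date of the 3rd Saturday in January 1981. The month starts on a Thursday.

January 1981 begins on a Thursday, so the first Saturday is January 3 (2 days later).
The 3rd Saturday is 2 weeks later: 3 + 14 = 17.

January 17, 1981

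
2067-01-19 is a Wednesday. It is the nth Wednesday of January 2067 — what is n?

3rd

Day 19 falls in week ⌈19/7⌉ of the month.
Days 1–7 hold the 1st Wednesday, 8–14 the 2nd, 15–21 the 3rd, 22–28 the 4th, 29–31 the 5th.
19 is in the range for the 3rd.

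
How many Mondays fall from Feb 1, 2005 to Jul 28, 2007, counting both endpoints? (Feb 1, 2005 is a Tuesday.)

129

Feb 1, 2005 is a Tuesday; the first Monday on or after it is Feb 7, 2005 (6 days later).
From Feb 7, 2005 to Jul 28, 2007: 327 + 365 + 209 = 901 days (rest of 2005, 2006, to Jul 28, 2007 in 2007).
901 ÷ 7 = 128 full weeks with remainder 5, so 128 more Mondays after the first → 129.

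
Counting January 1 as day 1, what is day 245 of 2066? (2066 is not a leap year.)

Jan has 31 days (245 − 31 = 214 remain).
Feb has 28 days (214 − 28 = 186 remain).
Mar has 31 days (186 − 31 = 155 remain).
Apr has 30 days (155 − 30 = 125 remain).
May has 31 days (125 − 31 = 94 remain).
Jun has 30 days (94 − 30 = 64 remain).
Jul has 31 days (64 − 31 = 33 remain).
Aug has 31 days (33 − 31 = 2 remain).
2 into Sep → Sep 2.

Sep 2, 2066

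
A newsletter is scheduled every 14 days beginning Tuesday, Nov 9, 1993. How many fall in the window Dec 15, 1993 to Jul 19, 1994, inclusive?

Occurrences land 14·i days after Nov 9, 1993 for i = 0, 1, 2, …
Dec 15, 1993 is 36 days after the start; 36 ÷ 14 = 2 remainder 8; since the remainder is 8, round up to i = 3. First occurrence in the window: #4 on Dec 21, 1993 (3×14 = 42 days in).
Jul 19, 1994 is 252 days after the start; 252 ÷ 14 = 18 remainder 0. Last occurrence in the window: #19 on Jul 19, 1994.
Occurrences #4 through #19: 16 in total.

16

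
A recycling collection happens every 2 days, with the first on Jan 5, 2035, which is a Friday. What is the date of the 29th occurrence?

The 29th occurrence is 28 intervals after the first: 28 × 2 = 56 days after Jan 5, 2035.
Jan has 31 days — 26 days to the end of Jan leaves 30.
Feb has 28 days (2 left).
2 days into Mar → Mar 2, 2035.

Mar 2, 2035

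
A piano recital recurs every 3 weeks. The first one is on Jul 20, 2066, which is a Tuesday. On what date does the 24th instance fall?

Nov 15, 2067

The 24th occurrence is 23 intervals after the first: 23 × 21 = 483 days after Jul 20, 2066.
Jul has 31 days — 11 days to the end of Jul leaves 472.
From end of Jul to end of 2066 is 153 days (319 left).
Jan has 31 days (288 left).
Feb has 28 days (260 left).
Mar has 31 days (229 left).
Apr has 30 days (199 left).
May has 31 days (168 left).
Jun has 30 days (138 left).
Jul has 31 days (107 left).
Aug has 31 days (76 left).
Sep has 30 days (46 left).
Oct has 31 days (15 left).
15 days into Nov → Nov 15, 2067.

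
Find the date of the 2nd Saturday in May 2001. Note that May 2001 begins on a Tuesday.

May 2001 begins on a Tuesday, so the first Saturday is May 5 (4 days later).
The 2nd Saturday is 1 weeks later: 5 + 7 = 12.

2001-05-12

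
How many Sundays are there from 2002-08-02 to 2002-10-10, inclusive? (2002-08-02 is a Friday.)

2002-08-02 is a Friday; the first Sunday on or after it is 2002-08-04 (2 days later).
From 2002-08-04 to 2002-10-10: 27 + 30 + 10 = 67 days (rest of August, September, October).
67 ÷ 7 = 9 full weeks with remainder 4, so 9 more Sundays after the first → 10.

10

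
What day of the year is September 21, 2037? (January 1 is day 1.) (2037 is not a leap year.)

264

Days in months before September: 31 + 28 + 31 + 30 + 31 + 30 + 31 + 31 = 243.
Plus 21 days into September → day 264.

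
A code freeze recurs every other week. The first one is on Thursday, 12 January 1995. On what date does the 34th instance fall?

18 April 1996

The 34th occurrence is 33 intervals after the first: 33 × 14 = 462 days after 12 January 1995.
January has 31 days — 19 days to the end of January leaves 443.
From end of January to end of 1995 is 334 days (109 left).
January has 31 days (78 left).
February has 29 days (49 left).
March has 31 days (18 left).
18 days into April → 18 April 1996.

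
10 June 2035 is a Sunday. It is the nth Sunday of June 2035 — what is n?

Day 10 falls in week ⌈10/7⌉ of the month.
Days 1–7 hold the 1st Sunday, 8–14 the 2nd, 15–21 the 3rd, 22–28 the 4th, 29–31 the 5th.
10 is in the range for the 2nd.

2nd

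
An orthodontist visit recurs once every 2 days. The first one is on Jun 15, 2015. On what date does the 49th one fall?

Sep 19, 2015

The 49th occurrence is 48 intervals after the first: 48 × 2 = 96 days after Jun 15, 2015.
Jun has 30 days — 15 days to the end of Jun leaves 81.
Jul has 31 days (50 left).
Aug has 31 days (19 left).
19 days into Sep → Sep 19, 2015.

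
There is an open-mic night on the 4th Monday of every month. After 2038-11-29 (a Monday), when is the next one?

2038-12-27

November 2038 starts on a Monday; its first Monday is the 1st, so the 4th Monday is the 22nd — 2038-11-22.
That is not after 2038-11-29, so look at December 2038.
December 2038 starts on a Wednesday; its first Monday is the 6th, so the 4th Monday is the 27th — 2038-12-27.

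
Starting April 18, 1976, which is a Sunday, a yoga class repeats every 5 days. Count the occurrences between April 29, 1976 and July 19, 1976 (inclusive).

Occurrences land 5·i days after April 18, 1976 for i = 0, 1, 2, …
April 29, 1976 is 11 days after the start; 11 ÷ 5 = 2 remainder 1; since the remainder is 1, round up to i = 3. First occurrence in the window: #4 on May 3, 1976 (3×5 = 15 days in).
July 19, 1976 is 92 days after the start; 92 ÷ 5 = 18 remainder 2. Last occurrence in the window: #19 on July 17, 1976.
Occurrences #4 through #19: 16 in total.

16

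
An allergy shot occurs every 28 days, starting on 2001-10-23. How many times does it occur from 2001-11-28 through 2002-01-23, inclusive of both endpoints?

2

Occurrences land 28·i days after 2001-10-23 for i = 0, 1, 2, …
2001-11-28 is 36 days after the start; 36 ÷ 28 = 1 remainder 8; since the remainder is 8, round up to i = 2. First occurrence in the window: #3 on 2001-12-18 (2×28 = 56 days in).
2002-01-23 is 92 days after the start; 92 ÷ 28 = 3 remainder 8. Last occurrence in the window: #4 on 2002-01-15.
Occurrences #3 through #4: 2 in total.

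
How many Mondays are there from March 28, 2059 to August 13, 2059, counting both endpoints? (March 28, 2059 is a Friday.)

20

March 28, 2059 is a Friday; the first Monday on or after it is March 31, 2059 (3 days later).
From March 31, 2059 to August 13, 2059: 0 + 30 + 31 + 30 + 31 + 13 = 135 days (rest of March, April, May, June, July, August).
135 ÷ 7 = 19 full weeks with remainder 2, so 19 more Mondays after the first → 20.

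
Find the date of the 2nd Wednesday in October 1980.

October 8, 1980

The first Wednesday of October 1980 is October 1.
The 2nd Wednesday is 1 weeks later: 1 + 7 = 8.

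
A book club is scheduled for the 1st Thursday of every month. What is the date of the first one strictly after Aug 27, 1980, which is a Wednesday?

Sep 4, 1980

Aug 1980 starts on a Friday, so its 1st Thursday is Aug 7, 1980 (6 days in).
That is not after Aug 27, 1980, so look at Sep 1980.
Sep 1980 starts on a Monday, so its 1st Thursday is Sep 4, 1980 (3 days in).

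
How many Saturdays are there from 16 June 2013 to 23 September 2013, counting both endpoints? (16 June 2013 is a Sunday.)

16 June 2013 is a Sunday; the first Saturday on or after it is 22 June 2013 (6 days later).
From 22 June 2013 to 23 September 2013: 8 + 31 + 31 + 23 = 93 days (rest of June, July, August, September).
93 ÷ 7 = 13 full weeks with remainder 2, so 13 more Saturdays after the first → 14.

14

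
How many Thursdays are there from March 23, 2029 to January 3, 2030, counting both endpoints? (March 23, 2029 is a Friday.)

41

March 23, 2029 is a Friday; the first Thursday on or after it is March 29, 2029 (6 days later).
From March 29, 2029 to January 3, 2030: 2 + 30 + 31 + 30 + 31 + 31 + 30 + 31 + 30 + 31 + 3 = 280 days (rest of March, April, May, June, July, August, September, October, November, December, January).
280 ÷ 7 = 40 full weeks with remainder 0, so 40 more Thursdays after the first → 41.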